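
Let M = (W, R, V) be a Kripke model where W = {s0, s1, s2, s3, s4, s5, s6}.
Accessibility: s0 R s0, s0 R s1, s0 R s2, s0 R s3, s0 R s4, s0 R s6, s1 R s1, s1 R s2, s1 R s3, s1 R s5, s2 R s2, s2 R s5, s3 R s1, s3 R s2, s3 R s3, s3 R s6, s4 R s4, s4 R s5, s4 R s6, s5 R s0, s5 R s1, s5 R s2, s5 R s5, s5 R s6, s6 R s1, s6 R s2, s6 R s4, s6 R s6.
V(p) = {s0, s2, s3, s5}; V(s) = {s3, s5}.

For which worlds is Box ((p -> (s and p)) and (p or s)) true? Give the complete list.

Recall that Box ψ holds at a world iff ψ holds at every accessible world, and Dia ψ holds iff ψ holds at some accessible world.
Let φ = Box ((p -> (s and p)) and (p or s)). Evaluate φ at each world:
  s0 (successors {s0, s1, s2, s3, s4, s6}): φ is false.
  s1 (successors {s1, s2, s3, s5}): φ is false.
  s2 (successors {s2, s5}): φ is false.
  s3 (successors {s1, s2, s3, s6}): φ is false.
  s4 (successors {s4, s5, s6}): φ is false.
  s5 (successors {s0, s1, s2, s5, s6}): φ is false.
  s6 (successors {s1, s2, s4, s6}): φ is false.
For instance, at s4:
  At s4: Box ((p -> (s and p)) and (p or s)) requires (p -> (s and p)) and (p or s) at every successor {s4, s5, s6}.
    (p -> (s and p)) and (p or s) fails at s4, so Box ((p -> (s and p)) and (p or s)) is false at s4.
Satisfying worlds: none.

none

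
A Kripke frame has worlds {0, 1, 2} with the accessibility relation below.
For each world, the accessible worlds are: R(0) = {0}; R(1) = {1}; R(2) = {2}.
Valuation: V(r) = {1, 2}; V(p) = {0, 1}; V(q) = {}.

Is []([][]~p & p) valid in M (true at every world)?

No

Let φ = []([][]~p & p). Evaluate φ at each world:
  0 (successors {0}): φ is false.
  1 (successors {1}): φ is false.
  2 (successors {2}): φ is false.
Detail at 0 (counterexample):
  At 0: []([][]~p & p) requires [][]~p & p at every successor {0}.
    [][]~p & p fails at 0, so []([][]~p & p) is false at 0.
      At 0: [][]~p is false, p is true, so [][]~p & p is false.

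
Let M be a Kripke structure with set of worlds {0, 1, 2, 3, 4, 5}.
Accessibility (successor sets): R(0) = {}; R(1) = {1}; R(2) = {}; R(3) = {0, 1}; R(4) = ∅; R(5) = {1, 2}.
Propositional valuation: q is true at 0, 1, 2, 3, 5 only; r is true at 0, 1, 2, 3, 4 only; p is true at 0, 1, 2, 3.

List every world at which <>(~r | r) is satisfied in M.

1, 3, 5

Let φ = <>(~r | r). Evaluate φ at each world:
  0 (successors ∅): φ is false.
  1 (successors {1}): φ is true.
  2 (successors ∅): φ is false.
  3 (successors {0, 1}): φ is true.
  4 (successors ∅): φ is false.
  5 (successors {1, 2}): φ is true.
For instance, at 5:
  At 5: <>(~r | r) requires ~r | r at some successor in {1, 2}.
    ~r | r holds at 1, so <>(~r | r) is true at 5.
Satisfying worlds: {1, 3, 5}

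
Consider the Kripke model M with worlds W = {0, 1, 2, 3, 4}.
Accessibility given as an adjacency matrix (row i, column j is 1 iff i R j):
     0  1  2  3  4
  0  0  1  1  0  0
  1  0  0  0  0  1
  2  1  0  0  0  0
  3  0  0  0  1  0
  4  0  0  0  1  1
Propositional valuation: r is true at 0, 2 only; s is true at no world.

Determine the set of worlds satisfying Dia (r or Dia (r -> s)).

0, 1, 2, 3, 4

Let φ = Dia (r or Dia (r -> s)). Evaluate φ at each world:
  0 (successors {1, 2}): φ is true.
  1 (successors {4}): φ is true.
  2 (successors {0}): φ is true.
  3 (successors {3}): φ is true.
  4 (successors {3, 4}): φ is true.
For instance, at 0:
  At 0: Dia (r or Dia (r -> s)) requires r or Dia (r -> s) at some successor in {1, 2}.
    r or Dia (r -> s) holds at 1, so Dia (r or Dia (r -> s)) is true at 0.
      At 1: r is false, Dia (r -> s) is true, so r or Dia (r -> s) is true.
Satisfying worlds: {0, 1, 2, 3, 4}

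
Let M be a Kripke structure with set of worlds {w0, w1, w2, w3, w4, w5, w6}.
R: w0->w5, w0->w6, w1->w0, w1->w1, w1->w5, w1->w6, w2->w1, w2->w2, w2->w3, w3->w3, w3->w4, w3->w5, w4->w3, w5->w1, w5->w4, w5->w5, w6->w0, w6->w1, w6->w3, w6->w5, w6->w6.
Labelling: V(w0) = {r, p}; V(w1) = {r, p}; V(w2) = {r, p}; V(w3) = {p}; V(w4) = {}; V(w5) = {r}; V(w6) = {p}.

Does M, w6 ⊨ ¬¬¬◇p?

No

At w6: ¬¬◇p is true, so ¬¬¬◇p is false.
  At w6: ¬◇p is false, so ¬¬◇p is true.
    At w6: ◇p is true, so ¬◇p is false.
      At w6: ◇p requires p at some successor in {w0, w1, w3, w5, w6}.
        p holds at w0, so ◇p is true at w6.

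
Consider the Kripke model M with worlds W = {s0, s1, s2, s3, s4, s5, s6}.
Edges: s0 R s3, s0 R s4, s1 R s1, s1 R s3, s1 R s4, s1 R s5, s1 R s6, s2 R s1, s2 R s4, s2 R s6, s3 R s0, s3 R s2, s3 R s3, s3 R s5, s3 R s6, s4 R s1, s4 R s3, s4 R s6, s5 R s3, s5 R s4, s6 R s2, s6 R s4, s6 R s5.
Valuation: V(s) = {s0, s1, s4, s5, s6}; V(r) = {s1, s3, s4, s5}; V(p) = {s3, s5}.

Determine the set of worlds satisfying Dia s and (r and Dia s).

Recall that Dia ψ holds at a world iff ψ holds at some accessible world.
Let φ = Dia s and (r and Dia s). Evaluate φ at each world:
  s0 (successors {s3, s4}): φ is false.
  s1 (successors {s1, s3, s4, s5, s6}): φ is true.
  s2 (successors {s1, s4, s6}): φ is false.
  s3 (successors {s0, s2, s3, s5, s6}): φ is true.
  s4 (successors {s1, s3, s6}): φ is true.
  s5 (successors {s3, s4}): φ is true.
  s6 (successors {s2, s4, s5}): φ is false.
For instance, at s3:
  At s3: Dia s is true, r and Dia s is true, so Dia s and (r and Dia s) is true.
    At s3: Dia s requires s at some successor in {s0, s2, s3, s5, s6}.
      s holds at s0, so Dia s is true at s3.
    At s3: r is true, Dia s is true, so r and Dia s is true.
      At s3: Dia s requires s at some successor in {s0, s2, s3, s5, s6}.
        s holds at s0, so Dia s is true at s3.
Satisfying worlds: {s1, s3, s4, s5}

s1, s3, s4, s5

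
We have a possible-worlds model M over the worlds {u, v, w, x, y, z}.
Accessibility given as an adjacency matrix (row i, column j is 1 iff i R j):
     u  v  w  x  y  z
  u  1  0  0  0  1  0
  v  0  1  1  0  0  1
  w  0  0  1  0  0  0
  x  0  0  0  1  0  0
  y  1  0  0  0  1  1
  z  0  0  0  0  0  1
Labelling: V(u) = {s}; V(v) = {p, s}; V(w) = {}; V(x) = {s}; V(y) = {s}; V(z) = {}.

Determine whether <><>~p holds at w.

Yes

At w: <><>~p requires <>~p at some successor in {w}.
  <>~p holds at w, so <><>~p is true at w.
    At w: <>~p requires ~p at some successor in {w}.
      ~p holds at w, so <>~p is true at w.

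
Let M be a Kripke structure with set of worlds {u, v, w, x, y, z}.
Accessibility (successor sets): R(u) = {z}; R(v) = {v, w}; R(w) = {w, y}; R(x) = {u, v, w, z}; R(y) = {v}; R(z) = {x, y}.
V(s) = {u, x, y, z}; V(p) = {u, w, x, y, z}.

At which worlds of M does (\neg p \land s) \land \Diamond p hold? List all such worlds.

Let φ = (\neg p \land s) \land \Diamond p. Evaluate φ at each world:
  u (successors {z}): φ is false.
  v (successors {v, w}): φ is false.
  w (successors {w, y}): φ is false.
  x (successors {u, v, w, z}): φ is false.
  y (successors {v}): φ is false.
  z (successors {x, y}): φ is false.
For instance, at x:
  At x: \neg p \land s is false, \Diamond p is true, so (\neg p \land s) \land \Diamond p is false.
    At x: \Diamond p requires p at some successor in {u, v, w, z}.
      p holds at u, so \Diamond p is true at x.
Satisfying worlds: none.

none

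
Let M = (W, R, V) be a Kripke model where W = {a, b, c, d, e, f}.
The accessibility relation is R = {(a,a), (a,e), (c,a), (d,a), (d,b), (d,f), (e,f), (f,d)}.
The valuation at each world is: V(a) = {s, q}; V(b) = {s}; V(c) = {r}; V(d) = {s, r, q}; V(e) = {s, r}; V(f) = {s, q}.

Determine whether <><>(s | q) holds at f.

Yes

Recall that <>ψ holds at a world iff ψ holds at some accessible world.
At f: <><>(s | q) requires <>(s | q) at some successor in {d}.
  <>(s | q) holds at d, so <><>(s | q) is true at f.
    At d: <>(s | q) requires s | q at some successor in {a, b, f}.
      s | q holds at a, so <>(s | q) is true at d.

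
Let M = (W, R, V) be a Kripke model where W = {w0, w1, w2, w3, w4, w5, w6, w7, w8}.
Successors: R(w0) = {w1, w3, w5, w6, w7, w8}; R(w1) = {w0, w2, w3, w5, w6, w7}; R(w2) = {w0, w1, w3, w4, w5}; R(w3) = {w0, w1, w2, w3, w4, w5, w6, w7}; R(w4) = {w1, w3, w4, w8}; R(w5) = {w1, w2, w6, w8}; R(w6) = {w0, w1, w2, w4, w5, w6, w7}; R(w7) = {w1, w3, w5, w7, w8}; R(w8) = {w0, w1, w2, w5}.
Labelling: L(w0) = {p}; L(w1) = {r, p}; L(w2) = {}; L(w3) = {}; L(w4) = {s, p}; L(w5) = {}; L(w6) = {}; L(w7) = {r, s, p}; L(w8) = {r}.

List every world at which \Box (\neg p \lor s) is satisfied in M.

Recall that \Box ψ holds at a world iff ψ holds at every accessible world, and \Diamond ψ holds iff ψ holds at some accessible world.
Let φ = \Box (\neg p \lor s). Evaluate φ at each world:
  w0 (successors {w1, w3, w5, w6, w7, w8}): φ is false.
  w1 (successors {w0, w2, w3, w5, w6, w7}): φ is false.
  w2 (successors {w0, w1, w3, w4, w5}): φ is false.
  w3 (successors {w0, w1, w2, w3, w4, w5, w6, w7}): φ is false.
  w4 (successors {w1, w3, w4, w8}): φ is false.
  w5 (successors {w1, w2, w6, w8}): φ is false.
  w6 (successors {w0, w1, w2, w4, w5, w6, w7}): φ is false.
  w7 (successors {w1, w3, w5, w7, w8}): φ is false.
  w8 (successors {w0, w1, w2, w5}): φ is false.
For instance, at w5:
  At w5: \Box (\neg p \lor s) requires \neg p \lor s at every successor {w1, w2, w6, w8}.
    \neg p \lor s fails at w1, so \Box (\neg p \lor s) is false at w5.
Satisfying worlds: none.

none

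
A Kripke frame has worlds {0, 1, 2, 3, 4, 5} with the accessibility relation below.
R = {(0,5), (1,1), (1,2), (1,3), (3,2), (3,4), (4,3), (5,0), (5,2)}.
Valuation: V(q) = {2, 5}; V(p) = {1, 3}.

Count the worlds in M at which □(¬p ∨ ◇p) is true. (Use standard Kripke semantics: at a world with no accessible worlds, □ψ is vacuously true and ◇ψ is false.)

Let φ = □(¬p ∨ ◇p). Evaluate φ at each world:
  0 (successors {5}): φ is true.
  1 (successors {1, 2, 3}): φ is false.
  2 (successors ∅): φ is true.
  3 (successors {2, 4}): φ is true.
  4 (successors {3}): φ is false.
  5 (successors {0, 2}): φ is true.
For instance, at 3:
  At 3: □(¬p ∨ ◇p) requires ¬p ∨ ◇p at every successor {2, 4}.
      At 2: ¬p is true, ◇p is false, so ¬p ∨ ◇p is true.
      At 4: ¬p is true, ◇p is true, so ¬p ∨ ◇p is true.
  So □(¬p ∨ ◇p) is true at 3.
Satisfying worlds: {0, 2, 3, 5}

4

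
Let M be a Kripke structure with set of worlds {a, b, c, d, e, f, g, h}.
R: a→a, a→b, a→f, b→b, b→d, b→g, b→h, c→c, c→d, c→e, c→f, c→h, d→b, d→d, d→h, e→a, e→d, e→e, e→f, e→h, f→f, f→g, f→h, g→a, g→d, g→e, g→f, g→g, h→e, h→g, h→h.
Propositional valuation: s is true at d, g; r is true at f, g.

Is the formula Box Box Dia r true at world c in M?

No

At c: Box Box Dia r requires Box Dia r at every successor {c, d, e, f, h}.
  Box Dia r fails at c, so Box Box Dia r is false at c.
    At c: Box Dia r requires Dia r at every successor {c, d, e, f, h}.
      Dia r fails at d, so Box Dia r is false at c.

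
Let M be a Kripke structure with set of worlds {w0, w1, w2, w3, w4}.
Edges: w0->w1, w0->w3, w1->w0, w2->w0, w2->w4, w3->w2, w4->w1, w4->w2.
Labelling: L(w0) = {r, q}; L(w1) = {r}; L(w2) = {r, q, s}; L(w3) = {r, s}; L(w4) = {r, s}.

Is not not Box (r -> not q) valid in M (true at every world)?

No

Let φ = not not Box (r -> not q). Evaluate φ at each world:
  w0 (successors {w1, w3}): φ is true.
  w1 (successors {w0}): φ is false.
  w2 (successors {w0, w4}): φ is false.
  w3 (successors {w2}): φ is false.
  w4 (successors {w1, w2}): φ is false.
Detail at w1 (counterexample):
  At w1: not Box (r -> not q) is true, so not not Box (r -> not q) is false.
    At w1: Box (r -> not q) is false, so not Box (r -> not q) is true.
      At w1: Box (r -> not q) requires r -> not q at every successor {w0}.
        r -> not q fails at w0, so Box (r -> not q) is false at w1.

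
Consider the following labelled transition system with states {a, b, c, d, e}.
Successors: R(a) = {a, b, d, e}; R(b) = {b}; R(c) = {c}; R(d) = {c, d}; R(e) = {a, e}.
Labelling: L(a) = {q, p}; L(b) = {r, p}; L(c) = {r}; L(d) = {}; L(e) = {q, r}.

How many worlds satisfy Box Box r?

2

Recall that Box ψ holds at a world iff ψ holds at every accessible world, and Dia ψ holds iff ψ holds at some accessible world.
Let φ = Box Box r. Evaluate φ at each world:
  a (successors {a, b, d, e}): φ is false.
  b (successors {b}): φ is true.
  c (successors {c}): φ is true.
  d (successors {c, d}): φ is false.
  e (successors {a, e}): φ is false.
For instance, at c:
  At c: Box Box r requires Box r at every successor {c}.
      At c: Box r requires r at every successor {c}.
        At c: r is true.
      So Box r is true at c.
  So Box Box r is true at c.
Satisfying worlds: {b, c}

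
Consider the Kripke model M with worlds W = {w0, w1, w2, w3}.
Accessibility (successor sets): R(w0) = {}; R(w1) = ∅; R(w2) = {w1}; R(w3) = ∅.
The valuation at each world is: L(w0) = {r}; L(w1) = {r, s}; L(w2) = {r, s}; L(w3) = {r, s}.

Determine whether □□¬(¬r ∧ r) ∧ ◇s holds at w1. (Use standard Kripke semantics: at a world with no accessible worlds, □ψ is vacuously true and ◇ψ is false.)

No

Recall that □ψ holds at a world iff ψ holds at every accessible world, and ◇ψ holds iff ψ holds at some accessible world.
At w1: □□¬(¬r ∧ r) is true, ◇s is false, so □□¬(¬r ∧ r) ∧ ◇s is false.
  At w1: no accessible worlds, so □□¬(¬r ∧ r) holds vacuously.
  At w1: no accessible worlds, so ◇s is false.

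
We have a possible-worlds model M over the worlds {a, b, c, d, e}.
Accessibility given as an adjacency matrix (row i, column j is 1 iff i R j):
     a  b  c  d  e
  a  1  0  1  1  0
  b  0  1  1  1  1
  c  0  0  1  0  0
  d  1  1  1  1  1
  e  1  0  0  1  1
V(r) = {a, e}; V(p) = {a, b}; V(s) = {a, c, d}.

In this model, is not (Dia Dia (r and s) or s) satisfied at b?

At b: Dia Dia (r and s) or s is true, so not (Dia Dia (r and s) or s) is false.
  At b: Dia Dia (r and s) is true, s is false, so Dia Dia (r and s) or s is true.
    At b: Dia Dia (r and s) requires Dia (r and s) at some successor in {b, c, d, e}.
      Dia (r and s) holds at d, so Dia Dia (r and s) is true at b.

No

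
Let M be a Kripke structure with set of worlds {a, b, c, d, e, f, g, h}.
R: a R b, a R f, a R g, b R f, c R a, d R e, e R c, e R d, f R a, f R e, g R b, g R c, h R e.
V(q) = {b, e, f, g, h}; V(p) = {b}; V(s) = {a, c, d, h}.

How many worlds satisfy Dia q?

Recall that Dia ψ holds at a world iff ψ holds at some accessible world.
Let φ = Dia q. Evaluate φ at each world:
  a (successors {b, f, g}): φ is true.
  b (successors {f}): φ is true.
  c (successors {a}): φ is false.
  d (successors {e}): φ is true.
  e (successors {c, d}): φ is false.
  f (successors {a, e}): φ is true.
  g (successors {b, c}): φ is true.
  h (successors {e}): φ is true.
For instance, at h:
  At h: Dia q requires q at some successor in {e}.
    q holds at e, so Dia q is true at h.
Satisfying worlds: {a, b, d, f, g, h}

6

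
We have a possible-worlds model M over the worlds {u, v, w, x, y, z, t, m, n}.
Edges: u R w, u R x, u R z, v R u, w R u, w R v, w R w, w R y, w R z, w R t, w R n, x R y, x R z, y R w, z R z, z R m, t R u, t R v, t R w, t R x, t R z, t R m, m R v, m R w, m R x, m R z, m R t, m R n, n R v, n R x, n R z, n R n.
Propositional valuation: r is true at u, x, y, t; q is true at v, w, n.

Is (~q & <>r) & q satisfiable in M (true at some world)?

Recall that <>ψ holds at a world iff ψ holds at some accessible world.
Let φ = (~q & <>r) & q. Evaluate φ at each world:
  u (successors {w, x, z}): φ is false.
  v (successors {u}): φ is false.
  w (successors {u, v, w, y, z, t, n}): φ is false.
  x (successors {y, z}): φ is false.
  y (successors {w}): φ is false.
  z (successors {z, m}): φ is false.
  t (successors {u, v, w, x, z, m}): φ is false.
  m (successors {v, w, x, z, t, n}): φ is false.
  n (successors {v, x, z, n}): φ is false.
For instance, at m:
  At m: ~q & <>r is true, q is false, so (~q & <>r) & q is false.
    At m: ~q is true, <>r is true, so ~q & <>r is true.
      At m: <>r requires r at some successor in {v, w, x, z, t, n}.
        r holds at x, so <>r is true at m.

No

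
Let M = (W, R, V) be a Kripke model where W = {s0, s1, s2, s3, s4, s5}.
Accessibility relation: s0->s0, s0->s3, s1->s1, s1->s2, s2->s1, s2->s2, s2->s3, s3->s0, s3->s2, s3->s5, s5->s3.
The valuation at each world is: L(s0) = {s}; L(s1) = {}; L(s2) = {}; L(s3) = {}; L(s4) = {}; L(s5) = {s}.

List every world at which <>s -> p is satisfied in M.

Let φ = <>s -> p. Evaluate φ at each world:
  s0 (successors {s0, s3}): φ is false.
  s1 (successors {s1, s2}): φ is true.
  s2 (successors {s1, s2, s3}): φ is true.
  s3 (successors {s0, s2, s5}): φ is false.
  s4 (successors ∅): φ is true.
  s5 (successors {s3}): φ is true.
For instance, at s5:
  At s5: <>s is false, p is false, so <>s -> p is true.
    At s5: <>s requires s at some successor in {s3}.
      At s3: s is false.
    So <>s is false at s5.
Satisfying worlds: {s1, s2, s4, s5}

s1, s2, s4, s5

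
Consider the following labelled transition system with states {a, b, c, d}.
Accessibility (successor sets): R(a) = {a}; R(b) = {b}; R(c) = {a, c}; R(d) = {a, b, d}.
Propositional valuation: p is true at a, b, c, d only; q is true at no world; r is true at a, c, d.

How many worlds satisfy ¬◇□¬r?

2

Let φ = ¬◇□¬r. Evaluate φ at each world:
  a (successors {a}): φ is true.
  b (successors {b}): φ is false.
  c (successors {a, c}): φ is true.
  d (successors {a, b, d}): φ is false.
For instance, at d:
  At d: ◇□¬r is true, so ¬◇□¬r is false.
    At d: ◇□¬r requires □¬r at some successor in {a, b, d}.
      □¬r holds at b, so ◇□¬r is true at d.
Satisfying worlds: {a, c}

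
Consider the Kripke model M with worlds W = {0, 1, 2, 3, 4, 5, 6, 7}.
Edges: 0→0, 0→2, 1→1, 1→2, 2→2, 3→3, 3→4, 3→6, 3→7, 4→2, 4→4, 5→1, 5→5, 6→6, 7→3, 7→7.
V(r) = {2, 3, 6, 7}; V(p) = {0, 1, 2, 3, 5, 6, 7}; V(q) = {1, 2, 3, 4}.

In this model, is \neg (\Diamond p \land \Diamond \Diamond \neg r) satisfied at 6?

At 6: \Diamond p \land \Diamond \Diamond \neg r is false, so \neg (\Diamond p \land \Diamond \Diamond \neg r) is true.
  At 6: \Diamond p is true, \Diamond \Diamond \neg r is false, so \Diamond p \land \Diamond \Diamond \neg r is false.
    At 6: \Diamond p requires p at some successor in {6}.
      p holds at 6, so \Diamond p is true at 6.
    At 6: \Diamond \Diamond \neg r requires \Diamond \neg r at some successor in {6}.
      At 6: \Diamond \neg r is false.
    So \Diamond \Diamond \neg r is false at 6.

Yes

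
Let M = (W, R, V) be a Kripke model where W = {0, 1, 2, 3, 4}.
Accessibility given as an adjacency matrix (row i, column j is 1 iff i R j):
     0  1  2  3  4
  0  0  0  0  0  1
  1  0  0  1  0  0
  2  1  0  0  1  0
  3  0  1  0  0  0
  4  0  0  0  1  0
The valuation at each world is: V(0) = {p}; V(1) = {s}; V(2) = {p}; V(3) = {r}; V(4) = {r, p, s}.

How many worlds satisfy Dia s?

2

Recall that Dia ψ holds at a world iff ψ holds at some accessible world.
Let φ = Dia s. Evaluate φ at each world:
  0 (successors {4}): φ is true.
  1 (successors {2}): φ is false.
  2 (successors {0, 3}): φ is false.
  3 (successors {1}): φ is true.
  4 (successors {3}): φ is false.
For instance, at 3:
  At 3: Dia s requires s at some successor in {1}.
    s holds at 1, so Dia s is true at 3.
Satisfying worlds: {0, 3}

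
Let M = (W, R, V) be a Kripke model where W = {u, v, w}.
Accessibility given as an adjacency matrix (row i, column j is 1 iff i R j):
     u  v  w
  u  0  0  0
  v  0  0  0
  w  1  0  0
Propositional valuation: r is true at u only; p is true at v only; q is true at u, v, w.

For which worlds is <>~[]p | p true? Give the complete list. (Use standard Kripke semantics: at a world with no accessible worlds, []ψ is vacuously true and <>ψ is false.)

v

Let φ = <>~[]p | p. Evaluate φ at each world:
  u (successors ∅): φ is false.
  v (successors ∅): φ is true.
  w (successors {u}): φ is false.
For instance, at w:
  At w: <>~[]p is false, p is false, so <>~[]p | p is false.
    At w: <>~[]p requires ~[]p at some successor in {u}.
      At u: ~[]p is false.
    So <>~[]p is false at w.
Satisfying worlds: {v}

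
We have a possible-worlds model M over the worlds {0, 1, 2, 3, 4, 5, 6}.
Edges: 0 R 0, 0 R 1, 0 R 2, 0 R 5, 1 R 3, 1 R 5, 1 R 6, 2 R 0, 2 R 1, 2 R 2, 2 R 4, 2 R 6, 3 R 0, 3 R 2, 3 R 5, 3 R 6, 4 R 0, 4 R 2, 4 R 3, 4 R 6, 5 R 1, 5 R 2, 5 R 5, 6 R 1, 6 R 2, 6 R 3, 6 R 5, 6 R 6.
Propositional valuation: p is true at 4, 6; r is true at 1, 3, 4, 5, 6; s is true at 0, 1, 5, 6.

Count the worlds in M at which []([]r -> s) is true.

Let φ = []([]r -> s). Evaluate φ at each world:
  0 (successors {0, 1, 2, 5}): φ is true.
  1 (successors {3, 5, 6}): φ is true.
  2 (successors {0, 1, 2, 4, 6}): φ is true.
  3 (successors {0, 2, 5, 6}): φ is true.
  4 (successors {0, 2, 3, 6}): φ is true.
  5 (successors {1, 2, 5}): φ is true.
  6 (successors {1, 2, 3, 5, 6}): φ is true.
For instance, at 0:
  At 0: []([]r -> s) requires []r -> s at every successor {0, 1, 2, 5}.
    At 0: []r -> s is true.
    At 1: []r -> s is true.
    At 2: []r -> s is true.
    At 5: []r -> s is true.
  So []([]r -> s) is true at 0.
Satisfying worlds: {0, 1, 2, 3, 4, 5, 6}

7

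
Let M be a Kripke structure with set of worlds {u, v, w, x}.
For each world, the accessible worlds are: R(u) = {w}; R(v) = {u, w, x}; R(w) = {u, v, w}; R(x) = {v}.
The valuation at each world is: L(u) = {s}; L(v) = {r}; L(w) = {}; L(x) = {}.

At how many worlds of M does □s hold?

0

Let φ = □s. Evaluate φ at each world:
  u (successors {w}): φ is false.
  v (successors {u, w, x}): φ is false.
  w (successors {u, v, w}): φ is false.
  x (successors {v}): φ is false.
For instance, at x:
  At x: □s requires s at every successor {v}.
    s fails at v, so □s is false at x.
Satisfying worlds: none.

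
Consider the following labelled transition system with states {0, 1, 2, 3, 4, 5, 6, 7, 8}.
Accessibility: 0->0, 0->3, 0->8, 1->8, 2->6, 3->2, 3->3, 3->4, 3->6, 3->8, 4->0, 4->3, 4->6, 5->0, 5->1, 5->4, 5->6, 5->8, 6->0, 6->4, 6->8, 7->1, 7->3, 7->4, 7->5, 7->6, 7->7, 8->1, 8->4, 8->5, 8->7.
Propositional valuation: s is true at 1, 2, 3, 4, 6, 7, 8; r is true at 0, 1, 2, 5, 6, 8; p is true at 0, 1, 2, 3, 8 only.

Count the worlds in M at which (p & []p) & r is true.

Recall that []ψ holds at a world iff ψ holds at every accessible world, and <>ψ holds iff ψ holds at some accessible world.
Let φ = (p & []p) & r. Evaluate φ at each world:
  0 (successors {0, 3, 8}): φ is true.
  1 (successors {8}): φ is true.
  2 (successors {6}): φ is false.
  3 (successors {2, 3, 4, 6, 8}): φ is false.
  4 (successors {0, 3, 6}): φ is false.
  5 (successors {0, 1, 4, 6, 8}): φ is false.
  6 (successors {0, 4, 8}): φ is false.
  7 (successors {1, 3, 4, 5, 6, 7}): φ is false.
  8 (successors {1, 4, 5, 7}): φ is false.
For instance, at 8:
  At 8: p & []p is false, r is true, so (p & []p) & r is false.
    At 8: p is true, []p is false, so p & []p is false.
      At 8: []p requires p at every successor {1, 4, 5, 7}.
        p fails at 4, so []p is false at 8.
Satisfying worlds: {0, 1}

2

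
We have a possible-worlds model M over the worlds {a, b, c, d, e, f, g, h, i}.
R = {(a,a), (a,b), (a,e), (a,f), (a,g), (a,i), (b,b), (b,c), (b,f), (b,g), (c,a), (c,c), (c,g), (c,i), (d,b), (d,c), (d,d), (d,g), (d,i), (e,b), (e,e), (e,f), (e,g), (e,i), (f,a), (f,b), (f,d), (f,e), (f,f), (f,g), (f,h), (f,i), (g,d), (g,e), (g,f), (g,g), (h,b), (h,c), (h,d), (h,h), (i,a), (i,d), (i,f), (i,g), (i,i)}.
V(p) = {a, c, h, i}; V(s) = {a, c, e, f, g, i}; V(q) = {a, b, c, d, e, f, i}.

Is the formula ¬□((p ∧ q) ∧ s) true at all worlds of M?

Let φ = ¬□((p ∧ q) ∧ s). Evaluate φ at each world:
  a (successors {a, b, e, f, g, i}): φ is true.
  b (successors {b, c, f, g}): φ is true.
  c (successors {a, c, g, i}): φ is true.
  d (successors {b, c, d, g, i}): φ is true.
  e (successors {b, e, f, g, i}): φ is true.
  f (successors {a, b, d, e, f, g, h, i}): φ is true.
  g (successors {d, e, f, g}): φ is true.
  h (successors {b, c, d, h}): φ is true.
  i (successors {a, d, f, g, i}): φ is true.
For instance, at a:
  At a: □((p ∧ q) ∧ s) is false, so ¬□((p ∧ q) ∧ s) is true.
    At a: □((p ∧ q) ∧ s) requires (p ∧ q) ∧ s at every successor {a, b, e, f, g, i}.
      (p ∧ q) ∧ s fails at b, so □((p ∧ q) ∧ s) is false at a.

Yes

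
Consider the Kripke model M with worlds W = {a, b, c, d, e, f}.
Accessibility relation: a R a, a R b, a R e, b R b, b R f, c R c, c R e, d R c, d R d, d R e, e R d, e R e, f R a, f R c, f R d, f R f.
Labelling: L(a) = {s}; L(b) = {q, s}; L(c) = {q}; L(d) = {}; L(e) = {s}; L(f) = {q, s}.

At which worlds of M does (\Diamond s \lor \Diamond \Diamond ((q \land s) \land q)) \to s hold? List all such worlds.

Let φ = (\Diamond s \lor \Diamond \Diamond ((q \land s) \land q)) \to s. Evaluate φ at each world:
  a (successors {a, b, e}): φ is true.
  b (successors {b, f}): φ is true.
  c (successors {c, e}): φ is false.
  d (successors {c, d, e}): φ is false.
  e (successors {d, e}): φ is true.
  f (successors {a, c, d, f}): φ is true.
For instance, at b:
  At b: \Diamond s \lor \Diamond \Diamond ((q \land s) \land q) is true, s is true, so (\Diamond s \lor \Diamond \Diamond ((q \land s) \land q)) \to s is true.
    At b: \Diamond s is true, \Diamond \Diamond ((q \land s) \land q) is true, so \Diamond s \lor \Diamond \Diamond ((q \land s) \land q) is true.
      At b: \Diamond s requires s at some successor in {b, f}.
        s holds at b, so \Diamond s is true at b.
      At b: \Diamond \Diamond ((q \land s) \land q) requires \Diamond ((q \land s) \land q) at some successor in {b, f}.
        \Diamond ((q \land s) \land q) holds at b, so \Diamond \Diamond ((q \land s) \land q) is true at b.
Satisfying worlds: {a, b, e, f}

a, b, e, f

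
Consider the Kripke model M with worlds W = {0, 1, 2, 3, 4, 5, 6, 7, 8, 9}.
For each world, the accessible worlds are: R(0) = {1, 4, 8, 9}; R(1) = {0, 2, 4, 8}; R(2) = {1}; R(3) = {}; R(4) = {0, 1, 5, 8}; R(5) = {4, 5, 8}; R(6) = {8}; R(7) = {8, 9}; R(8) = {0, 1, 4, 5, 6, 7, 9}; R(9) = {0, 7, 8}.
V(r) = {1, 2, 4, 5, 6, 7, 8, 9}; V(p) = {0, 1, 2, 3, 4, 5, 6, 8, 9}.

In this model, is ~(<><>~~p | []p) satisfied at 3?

No

At 3: <><>~~p | []p is true, so ~(<><>~~p | []p) is false.
  At 3: <><>~~p is false, []p is true, so <><>~~p | []p is true.
    At 3: no accessible worlds, so <><>~~p is false.
    At 3: no accessible worlds, so []p holds vacuously.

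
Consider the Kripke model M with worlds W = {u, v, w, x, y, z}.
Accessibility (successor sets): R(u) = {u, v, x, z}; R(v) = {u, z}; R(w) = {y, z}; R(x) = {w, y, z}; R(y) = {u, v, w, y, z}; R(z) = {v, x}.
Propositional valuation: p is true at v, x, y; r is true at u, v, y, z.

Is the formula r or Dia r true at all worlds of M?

Recall that Dia ψ holds at a world iff ψ holds at some accessible world.
Let φ = r or Dia r. Evaluate φ at each world:
  u (successors {u, v, x, z}): φ is true.
  v (successors {u, z}): φ is true.
  w (successors {y, z}): φ is true.
  x (successors {w, y, z}): φ is true.
  y (successors {u, v, w, y, z}): φ is true.
  z (successors {v, x}): φ is true.
For instance, at z:
  At z: r is true, Dia r is true, so r or Dia r is true.
    At z: Dia r requires r at some successor in {v, x}.
      r holds at v, so Dia r is true at z.

Yes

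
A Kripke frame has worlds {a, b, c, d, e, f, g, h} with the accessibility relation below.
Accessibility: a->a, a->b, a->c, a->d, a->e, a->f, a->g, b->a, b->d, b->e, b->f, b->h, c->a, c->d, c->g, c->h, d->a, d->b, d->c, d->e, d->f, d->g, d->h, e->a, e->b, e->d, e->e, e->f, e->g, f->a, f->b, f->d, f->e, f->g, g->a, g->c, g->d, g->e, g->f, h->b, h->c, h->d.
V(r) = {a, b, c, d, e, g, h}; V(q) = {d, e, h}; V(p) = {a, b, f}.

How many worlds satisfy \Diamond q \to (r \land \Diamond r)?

7

Recall that \Diamond ψ holds at a world iff ψ holds at some accessible world.
Let φ = \Diamond q \to (r \land \Diamond r). Evaluate φ at each world:
  a (successors {a, b, c, d, e, f, g}): φ is true.
  b (successors {a, d, e, f, h}): φ is true.
  c (successors {a, d, g, h}): φ is true.
  d (successors {a, b, c, e, f, g, h}): φ is true.
  e (successors {a, b, d, e, f, g}): φ is true.
  f (successors {a, b, d, e, g}): φ is false.
  g (successors {a, c, d, e, f}): φ is true.
  h (successors {b, c, d}): φ is true.
For instance, at b:
  At b: \Diamond q is true, r \land \Diamond r is true, so \Diamond q \to (r \land \Diamond r) is true.
    At b: \Diamond q requires q at some successor in {a, d, e, f, h}.
      q holds at d, so \Diamond q is true at b.
    At b: r is true, \Diamond r is true, so r \land \Diamond r is true.
      At b: \Diamond r requires r at some successor in {a, d, e, f, h}.
        r holds at a, so \Diamond r is true at b.
Satisfying worlds: {a, b, c, d, e, g, h}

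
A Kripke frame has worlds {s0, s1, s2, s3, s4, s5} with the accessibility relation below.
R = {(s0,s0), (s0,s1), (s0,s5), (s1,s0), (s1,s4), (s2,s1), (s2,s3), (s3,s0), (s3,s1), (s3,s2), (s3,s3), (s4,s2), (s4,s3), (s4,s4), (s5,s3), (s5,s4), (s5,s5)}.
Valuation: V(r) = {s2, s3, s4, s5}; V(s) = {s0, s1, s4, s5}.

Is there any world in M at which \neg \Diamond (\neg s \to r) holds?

No

Let φ = \neg \Diamond (\neg s \to r). Evaluate φ at each world:
  s0 (successors {s0, s1, s5}): φ is false.
  s1 (successors {s0, s4}): φ is false.
  s2 (successors {s1, s3}): φ is false.
  s3 (successors {s0, s1, s2, s3}): φ is false.
  s4 (successors {s2, s3, s4}): φ is false.
  s5 (successors {s3, s4, s5}): φ is false.
For instance, at s4:
  At s4: \Diamond (\neg s \to r) is true, so \neg \Diamond (\neg s \to r) is false.
    At s4: \Diamond (\neg s \to r) requires \neg s \to r at some successor in {s2, s3, s4}.
      \neg s \to r holds at s2, so \Diamond (\neg s \to r) is true at s4.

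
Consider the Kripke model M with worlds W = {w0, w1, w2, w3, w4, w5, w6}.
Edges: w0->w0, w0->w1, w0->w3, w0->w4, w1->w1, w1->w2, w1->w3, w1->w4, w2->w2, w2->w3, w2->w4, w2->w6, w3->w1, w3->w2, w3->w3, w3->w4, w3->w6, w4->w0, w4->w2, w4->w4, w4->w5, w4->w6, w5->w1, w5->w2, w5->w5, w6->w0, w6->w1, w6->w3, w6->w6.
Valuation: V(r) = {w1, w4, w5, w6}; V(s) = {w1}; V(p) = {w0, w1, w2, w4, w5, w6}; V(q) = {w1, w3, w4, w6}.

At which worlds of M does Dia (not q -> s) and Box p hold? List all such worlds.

Let φ = Dia (not q -> s) and Box p. Evaluate φ at each world:
  w0 (successors {w0, w1, w3, w4}): φ is false.
  w1 (successors {w1, w2, w3, w4}): φ is false.
  w2 (successors {w2, w3, w4, w6}): φ is false.
  w3 (successors {w1, w2, w3, w4, w6}): φ is false.
  w4 (successors {w0, w2, w4, w5, w6}): φ is true.
  w5 (successors {w1, w2, w5}): φ is true.
  w6 (successors {w0, w1, w3, w6}): φ is false.
For instance, at w5:
  At w5: Dia (not q -> s) is true, Box p is true, so Dia (not q -> s) and Box p is true.
    At w5: Dia (not q -> s) requires not q -> s at some successor in {w1, w2, w5}.
      not q -> s holds at w1, so Dia (not q -> s) is true at w5.
    At w5: Box p requires p at every successor {w1, w2, w5}.
      At w1: p is true.
      At w2: p is true.
      At w5: p is true.
    So Box p is true at w5.
Satisfying worlds: {w4, w5}

w4, w5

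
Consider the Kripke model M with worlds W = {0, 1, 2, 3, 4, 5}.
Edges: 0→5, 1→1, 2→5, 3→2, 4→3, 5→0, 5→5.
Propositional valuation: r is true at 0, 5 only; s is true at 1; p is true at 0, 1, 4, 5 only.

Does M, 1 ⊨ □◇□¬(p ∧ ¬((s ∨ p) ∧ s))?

Yes

Recall that □ψ holds at a world iff ψ holds at every accessible world, and ◇ψ holds iff ψ holds at some accessible world.
At 1: □◇□¬(p ∧ ¬((s ∨ p) ∧ s)) requires ◇□¬(p ∧ ¬((s ∨ p) ∧ s)) at every successor {1}.
    At 1: ◇□¬(p ∧ ¬((s ∨ p) ∧ s)) requires □¬(p ∧ ¬((s ∨ p) ∧ s)) at some successor in {1}.
      □¬(p ∧ ¬((s ∨ p) ∧ s)) holds at 1, so ◇□¬(p ∧ ¬((s ∨ p) ∧ s)) is true at 1.
So □◇□¬(p ∧ ¬((s ∨ p) ∧ s)) is true at 1.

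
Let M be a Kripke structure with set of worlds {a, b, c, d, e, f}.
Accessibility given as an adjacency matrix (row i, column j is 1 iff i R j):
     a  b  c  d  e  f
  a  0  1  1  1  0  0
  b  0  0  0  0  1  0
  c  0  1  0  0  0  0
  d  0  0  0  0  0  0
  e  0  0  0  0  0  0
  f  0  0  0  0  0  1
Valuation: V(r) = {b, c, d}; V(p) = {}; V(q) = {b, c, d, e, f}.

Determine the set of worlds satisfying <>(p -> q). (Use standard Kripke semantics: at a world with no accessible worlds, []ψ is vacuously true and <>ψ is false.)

a, b, c, f

Let φ = <>(p -> q). Evaluate φ at each world:
  a (successors {b, c, d}): φ is true.
  b (successors {e}): φ is true.
  c (successors {b}): φ is true.
  d (successors ∅): φ is false.
  e (successors ∅): φ is false.
  f (successors {f}): φ is true.
For instance, at b:
  At b: <>(p -> q) requires p -> q at some successor in {e}.
    p -> q holds at e, so <>(p -> q) is true at b.
Satisfying worlds: {a, b, c, f}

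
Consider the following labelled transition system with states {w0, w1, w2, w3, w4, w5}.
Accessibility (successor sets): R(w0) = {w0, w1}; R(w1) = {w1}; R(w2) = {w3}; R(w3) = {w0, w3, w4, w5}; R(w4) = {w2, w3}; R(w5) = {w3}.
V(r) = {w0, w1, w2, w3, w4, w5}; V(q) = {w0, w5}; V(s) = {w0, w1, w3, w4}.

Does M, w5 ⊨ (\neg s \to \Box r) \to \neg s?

Yes

At w5: \neg s \to \Box r is true, \neg s is true, so (\neg s \to \Box r) \to \neg s is true.
  At w5: \neg s is true, \Box r is true, so \neg s \to \Box r is true.
    At w5: \Box r requires r at every successor {w3}.
      At w3: r is true.
    So \Box r is true at w5.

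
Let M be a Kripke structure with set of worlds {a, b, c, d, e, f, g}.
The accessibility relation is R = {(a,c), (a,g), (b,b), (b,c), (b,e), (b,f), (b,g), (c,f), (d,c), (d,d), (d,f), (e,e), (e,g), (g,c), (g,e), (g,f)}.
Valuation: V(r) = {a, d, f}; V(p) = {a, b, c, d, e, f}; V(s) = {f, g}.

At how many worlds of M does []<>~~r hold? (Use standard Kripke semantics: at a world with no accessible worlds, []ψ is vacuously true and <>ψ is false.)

2

Recall that []ψ holds at a world iff ψ holds at every accessible world, and <>ψ holds iff ψ holds at some accessible world.
Let φ = []<>~~r. Evaluate φ at each world:
  a (successors {c, g}): φ is true.
  b (successors {b, c, e, f, g}): φ is false.
  c (successors {f}): φ is false.
  d (successors {c, d, f}): φ is false.
  e (successors {e, g}): φ is false.
  f (successors ∅): φ is true.
  g (successors {c, e, f}): φ is false.
For instance, at a:
  At a: []<>~~r requires <>~~r at every successor {c, g}.
      At c: <>~~r requires ~~r at some successor in {f}.
        ~~r holds at f, so <>~~r is true at c.
      At g: <>~~r requires ~~r at some successor in {c, e, f}.
        ~~r holds at f, so <>~~r is true at g.
  So []<>~~r is true at a.
Satisfying worlds: {a, f}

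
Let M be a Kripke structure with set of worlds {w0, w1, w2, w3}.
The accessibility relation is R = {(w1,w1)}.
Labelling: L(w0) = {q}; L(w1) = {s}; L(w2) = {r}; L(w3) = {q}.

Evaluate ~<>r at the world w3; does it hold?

Yes

At w3: <>r is false, so ~<>r is true.
  At w3: no accessible worlds, so <>r is false.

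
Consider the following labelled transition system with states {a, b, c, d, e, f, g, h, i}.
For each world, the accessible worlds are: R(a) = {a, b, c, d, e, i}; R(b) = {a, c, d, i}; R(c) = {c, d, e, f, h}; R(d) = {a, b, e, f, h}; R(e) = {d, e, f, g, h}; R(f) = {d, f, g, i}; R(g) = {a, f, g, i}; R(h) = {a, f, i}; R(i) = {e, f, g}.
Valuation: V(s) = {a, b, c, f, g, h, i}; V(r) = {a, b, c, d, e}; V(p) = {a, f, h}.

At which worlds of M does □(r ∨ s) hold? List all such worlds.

a, b, c, d, e, f, g, h, i

Let φ = □(r ∨ s). Evaluate φ at each world:
  a (successors {a, b, c, d, e, i}): φ is true.
  b (successors {a, c, d, i}): φ is true.
  c (successors {c, d, e, f, h}): φ is true.
  d (successors {a, b, e, f, h}): φ is true.
  e (successors {d, e, f, g, h}): φ is true.
  f (successors {d, f, g, i}): φ is true.
  g (successors {a, f, g, i}): φ is true.
  h (successors {a, f, i}): φ is true.
  i (successors {e, f, g}): φ is true.
For instance, at h:
  At h: □(r ∨ s) requires r ∨ s at every successor {a, f, i}.
    At a: r ∨ s is true.
    At f: r ∨ s is true.
    At i: r ∨ s is true.
  So □(r ∨ s) is true at h.
Satisfying worlds: {a, b, c, d, e, f, g, h, i}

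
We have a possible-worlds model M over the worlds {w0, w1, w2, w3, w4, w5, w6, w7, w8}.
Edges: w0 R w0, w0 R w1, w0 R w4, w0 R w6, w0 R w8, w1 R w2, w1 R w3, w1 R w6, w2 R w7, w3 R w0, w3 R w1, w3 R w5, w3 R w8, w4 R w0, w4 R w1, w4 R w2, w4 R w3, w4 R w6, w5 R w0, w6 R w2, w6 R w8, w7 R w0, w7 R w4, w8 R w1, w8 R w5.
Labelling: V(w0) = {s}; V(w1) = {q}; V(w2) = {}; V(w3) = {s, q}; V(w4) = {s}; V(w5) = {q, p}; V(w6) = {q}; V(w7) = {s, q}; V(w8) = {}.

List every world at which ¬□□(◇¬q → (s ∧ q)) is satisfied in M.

Recall that □ψ holds at a world iff ψ holds at every accessible world, and ◇ψ holds iff ψ holds at some accessible world.
Let φ = ¬□□(◇¬q → (s ∧ q)). Evaluate φ at each world:
  w0 (successors {w0, w1, w4, w6, w8}): φ is true.
  w1 (successors {w2, w3, w6}): φ is true.
  w2 (successors {w7}): φ is true.
  w3 (successors {w0, w1, w5, w8}): φ is true.
  w4 (successors {w0, w1, w2, w3, w6}): φ is true.
  w5 (successors {w0}): φ is true.
  w6 (successors {w2, w8}): φ is true.
  w7 (successors {w0, w4}): φ is true.
  w8 (successors {w1, w5}): φ is true.
For instance, at w3:
  At w3: □□(◇¬q → (s ∧ q)) is false, so ¬□□(◇¬q → (s ∧ q)) is true.
    At w3: □□(◇¬q → (s ∧ q)) requires □(◇¬q → (s ∧ q)) at every successor {w0, w1, w5, w8}.
      □(◇¬q → (s ∧ q)) fails at w0, so □□(◇¬q → (s ∧ q)) is false at w3.
Satisfying worlds: {w0, w1, w2, w3, w4, w5, w6, w7, w8}

w0, w1, w2, w3, w4, w5, w6, w7, w8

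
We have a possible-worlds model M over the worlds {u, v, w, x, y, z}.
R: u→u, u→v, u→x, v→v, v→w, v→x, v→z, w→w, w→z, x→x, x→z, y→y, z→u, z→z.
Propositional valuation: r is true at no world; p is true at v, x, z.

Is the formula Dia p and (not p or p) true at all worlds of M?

Let φ = Dia p and (not p or p). Evaluate φ at each world:
  u (successors {u, v, x}): φ is true.
  v (successors {v, w, x, z}): φ is true.
  w (successors {w, z}): φ is true.
  x (successors {x, z}): φ is true.
  y (successors {y}): φ is false.
  z (successors {u, z}): φ is true.
Detail at y (counterexample):
  At y: Dia p is false, not p or p is true, so Dia p and (not p or p) is false.
    At y: Dia p requires p at some successor in {y}.
      At y: p is false.
    So Dia p is false at y.

No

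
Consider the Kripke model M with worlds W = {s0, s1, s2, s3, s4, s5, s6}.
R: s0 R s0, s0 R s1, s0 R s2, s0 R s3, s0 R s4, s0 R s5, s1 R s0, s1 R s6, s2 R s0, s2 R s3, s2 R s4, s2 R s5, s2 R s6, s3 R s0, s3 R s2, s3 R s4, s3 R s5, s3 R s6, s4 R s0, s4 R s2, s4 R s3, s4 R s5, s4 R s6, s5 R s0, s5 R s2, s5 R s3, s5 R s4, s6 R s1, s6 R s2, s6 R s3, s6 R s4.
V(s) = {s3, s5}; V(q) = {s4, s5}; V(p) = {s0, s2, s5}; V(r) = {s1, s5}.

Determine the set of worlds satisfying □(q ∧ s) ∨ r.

s1, s5

Recall that □ψ holds at a world iff ψ holds at every accessible world, and ◇ψ holds iff ψ holds at some accessible world.
Let φ = □(q ∧ s) ∨ r. Evaluate φ at each world:
  s0 (successors {s0, s1, s2, s3, s4, s5}): φ is false.
  s1 (successors {s0, s6}): φ is true.
  s2 (successors {s0, s3, s4, s5, s6}): φ is false.
  s3 (successors {s0, s2, s4, s5, s6}): φ is false.
  s4 (successors {s0, s2, s3, s5, s6}): φ is false.
  s5 (successors {s0, s2, s3, s4}): φ is true.
  s6 (successors {s1, s2, s3, s4}): φ is false.
For instance, at s5:
  At s5: □(q ∧ s) is false, r is true, so □(q ∧ s) ∨ r is true.
    At s5: □(q ∧ s) requires q ∧ s at every successor {s0, s2, s3, s4}.
      q ∧ s fails at s0, so □(q ∧ s) is false at s5.
Satisfying worlds: {s1, s5}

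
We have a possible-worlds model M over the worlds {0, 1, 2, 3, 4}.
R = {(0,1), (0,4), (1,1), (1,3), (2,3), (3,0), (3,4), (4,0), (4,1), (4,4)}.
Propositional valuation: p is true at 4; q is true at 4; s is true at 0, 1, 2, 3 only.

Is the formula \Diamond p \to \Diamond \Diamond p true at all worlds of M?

Recall that \Diamond ψ holds at a world iff ψ holds at some accessible world.
Let φ = \Diamond p \to \Diamond \Diamond p. Evaluate φ at each world:
  0 (successors {1, 4}): φ is true.
  1 (successors {1, 3}): φ is true.
  2 (successors {3}): φ is true.
  3 (successors {0, 4}): φ is true.
  4 (successors {0, 1, 4}): φ is true.
For instance, at 2:
  At 2: \Diamond p is false, \Diamond \Diamond p is true, so \Diamond p \to \Diamond \Diamond p is true.
    At 2: \Diamond p requires p at some successor in {3}.
      At 3: p is false.
    So \Diamond p is false at 2.
    At 2: \Diamond \Diamond p requires \Diamond p at some successor in {3}.
      \Diamond p holds at 3, so \Diamond \Diamond p is true at 2.

Yes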